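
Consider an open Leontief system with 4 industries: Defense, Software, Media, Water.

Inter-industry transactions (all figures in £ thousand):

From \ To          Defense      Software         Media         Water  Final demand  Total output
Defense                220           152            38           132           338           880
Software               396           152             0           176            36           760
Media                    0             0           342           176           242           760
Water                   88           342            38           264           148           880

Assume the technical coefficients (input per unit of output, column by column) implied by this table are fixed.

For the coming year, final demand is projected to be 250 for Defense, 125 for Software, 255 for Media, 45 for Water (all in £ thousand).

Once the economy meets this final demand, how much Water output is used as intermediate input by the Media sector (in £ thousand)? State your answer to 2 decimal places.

Technical coefficients a_ij = z_ij / X_j:
  a_DD = 220/880 = 0.25, a_SD = 396/880 = 0.45, a_MD = 0/880 = 0.00, a_WD = 88/880 = 0.10
  a_DS = 152/760 = 0.20, a_SS = 152/760 = 0.20, a_MS = 0/760 = 0.00, a_WS = 342/760 = 0.45
  a_DM = 38/760 = 0.05, a_SM = 0/760 = 0.00, a_MM = 342/760 = 0.45, a_WM = 38/760 = 0.05
  a_DW = 132/880 = 0.15, a_SW = 176/880 = 0.20, a_MW = 176/880 = 0.20, a_WW = 264/880 = 0.30
I − A =
  [   0.75    -0.20    -0.05    -0.15]
  [  -0.45     0.80     0.00    -0.20]
  [   0.00     0.00     0.55    -0.20]
  [  -0.10    -0.45    -0.05     0.70]
Compute the cofactors C_ij = (−1)^(i+j)·(3×3 minor ij) of I−A; the adjugate is their transpose:
adj(I−A) = Cᵀ =
  [ 0.250500   0.116625   0.031500   0.096000]
  [ 0.179750   0.272000   0.027625   0.124125]
  [ 0.056500   0.071500   0.243125   0.102000]
  [ 0.155375   0.196625   0.039625   0.280500]
det(I−A) = Σ_j (I−A)_1j·C_1j = (0.75)(0.250500) + (-0.20)(0.179750) + (-0.05)(0.056500) + (-0.15)(0.155375) = 0.12579375
(I − A)⁻¹ = adj(I−A) / det(I−A) ≈
  [   1.9914     0.9271     0.2504     0.7632]
  [   1.4289     2.1623     0.2196     0.9867]
  [   0.4491     0.5684     1.9327     0.8109]
  [   1.2352     1.5631     0.3150     2.2298]
First solve x = (I − A)⁻¹ d = adj(I−A)·d / det(I−A); in particular x_M = (0.056500·250 + 0.071500·125 + 0.243125·255 + 0.102000·45) / 0.12579375 = 89.649375 / 0.12579375 ≈ 712.6695.
Intermediate flow from W to M: z_WM = a_WM · x_M = 0.05 × 89.649375 / 0.12579375 = 4.48246875 / 0.12579375 ≈ 35.63.

z_WM = 35.63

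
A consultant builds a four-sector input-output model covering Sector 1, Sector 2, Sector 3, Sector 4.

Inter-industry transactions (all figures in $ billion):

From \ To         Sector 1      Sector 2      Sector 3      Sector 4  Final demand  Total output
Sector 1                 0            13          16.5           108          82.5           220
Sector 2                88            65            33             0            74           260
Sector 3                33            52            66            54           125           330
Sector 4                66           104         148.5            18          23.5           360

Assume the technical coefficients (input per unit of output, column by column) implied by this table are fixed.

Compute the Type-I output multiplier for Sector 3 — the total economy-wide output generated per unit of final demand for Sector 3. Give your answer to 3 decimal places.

Technical coefficients a_ij = z_ij / X_j:
  a_11 = 0/220 = 0.00, a_21 = 88/220 = 0.40, a_31 = 33/220 = 0.15, a_41 = 66/220 = 0.30
  a_12 = 13/260 = 0.05, a_22 = 65/260 = 0.25, a_32 = 52/260 = 0.20, a_42 = 104/260 = 0.40
  a_13 = 16.5/330 = 0.05, a_23 = 33/330 = 0.10, a_33 = 66/330 = 0.20, a_43 = 148.5/330 = 0.45
  a_14 = 108/360 = 0.30, a_24 = 0/360 = 0.00, a_34 = 54/360 = 0.15, a_44 = 18/360 = 0.05
I − A =
  [   1.00    -0.05    -0.05    -0.30]
  [  -0.40     0.75    -0.10     0.00]
  [  -0.15    -0.20     0.80    -0.15]
  [  -0.30    -0.40    -0.45     0.95]
Compute the cofactors C_ij = (−1)^(i+j)·(3×3 minor ij) of I−A; the adjugate is their transpose:
adj(I−A) = Cᵀ =
  [ 0.494375   0.170125   0.153625   0.180375]
  [ 0.295750   0.590875   0.159000   0.118500]
  [ 0.240625   0.259375   0.578000   0.167250]
  [ 0.394625   0.425375   0.389250   0.553625]
det(I−A) = Σ_j (I−A)_1j·C_1j = (1.00)(0.494375) + (-0.05)(0.295750) + (-0.05)(0.240625) + (-0.30)(0.394625) = 0.34916875
(I − A)⁻¹ = adj(I−A) / det(I−A) ≈
  [   1.4159     0.4872     0.4400     0.5166]
  [   0.8470     1.6922     0.4554     0.3394]
  [   0.6891     0.7428     1.6554     0.4790]
  [   1.1302     1.2183     1.1148     1.5856]
The output multiplier for sector j is the column-j sum of the Leontief inverse (I − A)⁻¹ = adj(I−A) / det(I−A).
Column 3 of adj(I−A): (0.153625, 0.159000, 0.578000, 0.389250); det(I−A) = 0.34916875.
m_3 = (0.153625 + 0.159000 + 0.578000 + 0.389250) / 0.34916875 = 1.279875 / 0.34916875 ≈ 3.665.

m_3 = 3.665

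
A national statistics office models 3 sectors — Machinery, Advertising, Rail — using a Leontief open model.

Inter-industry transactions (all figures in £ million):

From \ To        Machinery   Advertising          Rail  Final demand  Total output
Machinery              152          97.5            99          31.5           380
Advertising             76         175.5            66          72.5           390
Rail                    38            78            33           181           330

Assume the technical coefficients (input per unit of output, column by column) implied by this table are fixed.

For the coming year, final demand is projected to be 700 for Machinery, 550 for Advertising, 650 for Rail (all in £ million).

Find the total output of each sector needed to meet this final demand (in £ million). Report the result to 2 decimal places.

Technical coefficients a_ij = z_ij / X_j:
  a_MM = 152/380 = 0.40, a_AM = 76/380 = 0.20, a_RM = 38/380 = 0.10
  a_MA = 97.5/390 = 0.25, a_AA = 175.5/390 = 0.45, a_RA = 78/390 = 0.20
  a_MR = 99/330 = 0.30, a_AR = 66/330 = 0.20, a_RR = 33/330 = 0.10
I − A =
  [   0.60    -0.25    -0.30]
  [  -0.20     0.55    -0.20]
  [  -0.10    -0.20     0.90]
Cofactors of I−A, C_ij = (−1)^(i+j)·(minor ij) (rows/columns in the sector order above):
  C_11 = (0.55)(0.90) − (-0.20)(-0.20) = 0.4550
  C_12 = −[(-0.20)(0.90) − (-0.20)(-0.10)] = 0.2000
  C_13 = (-0.20)(-0.20) − (0.55)(-0.10) = 0.0950
  C_21 = −[(-0.25)(0.90) − (-0.30)(-0.20)] = 0.2850
  C_22 = (0.60)(0.90) − (-0.30)(-0.10) = 0.5100
  C_23 = −[(0.60)(-0.20) − (-0.25)(-0.10)] = 0.1450
  C_31 = (-0.25)(-0.20) − (-0.30)(0.55) = 0.2150
  C_32 = −[(0.60)(-0.20) − (-0.30)(-0.20)] = 0.1800
  C_33 = (0.60)(0.55) − (-0.25)(-0.20) = 0.2800
det(I−A) = Σ_j (I−A)_1j·C_1j = (0.60)(0.4550) + (-0.25)(0.2000) + (-0.30)(0.0950) = 0.1945
adj(I−A) = Cᵀ =
  [ 0.4550   0.2850   0.2150]
  [ 0.2000   0.5100   0.1800]
  [ 0.0950   0.1450   0.2800]
(I − A)⁻¹ = adj(I−A) / det(I−A) ≈
  [   2.3393     1.4653     1.1054]
  [   1.0283     2.6221     0.9254]
  [   0.4884     0.7455     1.4396]
x = (I − A)⁻¹ d = adj(I−A)·d / det(I−A), with det(I−A) = 0.1945:
  x_M = (0.4550·700 + 0.2850·550 + 0.2150·650) / 0.1945 = 615.00 / 0.1945 ≈ 3161.95
  x_A = (0.2000·700 + 0.5100·550 + 0.1800·650) / 0.1945 = 537.50 / 0.1945 ≈ 2763.50
  x_R = (0.0950·700 + 0.1450·550 + 0.2800·650) / 0.1945 = 328.25 / 0.1945 ≈ 1687.66

x_M = 3161.95, x_A = 2763.50, x_R = 1687.66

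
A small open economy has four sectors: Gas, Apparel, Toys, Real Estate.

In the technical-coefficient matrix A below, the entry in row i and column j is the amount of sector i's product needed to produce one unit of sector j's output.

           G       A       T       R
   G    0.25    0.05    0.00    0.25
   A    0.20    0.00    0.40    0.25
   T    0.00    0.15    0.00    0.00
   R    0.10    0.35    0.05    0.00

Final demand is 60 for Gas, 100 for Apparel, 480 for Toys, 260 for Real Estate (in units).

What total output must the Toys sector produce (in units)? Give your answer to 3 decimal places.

I − A =
  [   0.75    -0.05     0.00    -0.25]
  [  -0.20     1.00    -0.40    -0.25]
  [   0.00    -0.15     1.00     0.00]
  [  -0.10    -0.35    -0.05     1.00]
Compute the cofactors C_ij = (−1)^(i+j)·(3×3 minor ij) of I−A; the adjugate is their transpose:
adj(I−A) = Cᵀ =
  [ 0.850625   0.139375   0.068125   0.247500]
  [ 0.225000   0.725000   0.301875   0.237500]
  [ 0.033750   0.108750   0.630625   0.035625]
  [ 0.165500   0.273125   0.144000   0.695000]
det(I−A) = Σ_j (I−A)_1j·C_1j = (0.75)(0.850625) + (-0.05)(0.225000) + (0.00)(0.033750) + (-0.25)(0.165500) = 0.58534375
(I − A)⁻¹ = adj(I−A) / det(I−A) ≈
  [   1.4532     0.2381     0.1164     0.4228]
  [   0.3844     1.2386     0.5157     0.4057]
  [   0.0577     0.1858     1.0774     0.0609]
  [   0.2827     0.4666     0.2460     1.1873]
x = (I − A)⁻¹ d = adj(I−A)·d / det(I−A), with det(I−A) = 0.58534375:
  x_G = (0.850625·60 + 0.139375·100 + 0.068125·480 + 0.247500·260) / 0.58534375 = 162.025 / 0.58534375 ≈ 276.803
  x_A = (0.225000·60 + 0.725000·100 + 0.301875·480 + 0.237500·260) / 0.58534375 = 292.65 / 0.58534375 ≈ 499.963
  x_T = (0.033750·60 + 0.108750·100 + 0.630625·480 + 0.035625·260) / 0.58534375 = 324.8625 / 0.58534375 ≈ 554.994
  x_R = (0.165500·60 + 0.273125·100 + 0.144000·480 + 0.695000·260) / 0.58534375 = 287.0625 / 0.58534375 ≈ 490.417

x_T = 554.994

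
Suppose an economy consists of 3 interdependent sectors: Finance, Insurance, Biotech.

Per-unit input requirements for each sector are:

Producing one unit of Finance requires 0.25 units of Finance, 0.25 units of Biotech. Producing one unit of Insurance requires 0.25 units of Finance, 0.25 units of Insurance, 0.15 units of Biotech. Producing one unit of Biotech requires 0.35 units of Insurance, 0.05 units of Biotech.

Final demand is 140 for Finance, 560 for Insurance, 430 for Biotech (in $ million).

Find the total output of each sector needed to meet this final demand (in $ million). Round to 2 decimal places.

x_F = 555.93, x_I = 1107.79, x_B = 773.84

I − A =
  [   0.75    -0.25     0.00]
  [   0.00     0.75    -0.35]
  [  -0.25    -0.15     0.95]
Cofactors of I−A, C_ij = (−1)^(i+j)·(minor ij) (rows/columns in the sector order above):
  C_11 = (0.75)(0.95) − (-0.35)(-0.15) = 0.6600
  C_12 = −[(0.00)(0.95) − (-0.35)(-0.25)] = 0.0875
  C_13 = (0.00)(-0.15) − (0.75)(-0.25) = 0.1875
  C_21 = −[(-0.25)(0.95) − (0.00)(-0.15)] = 0.2375
  C_22 = (0.75)(0.95) − (0.00)(-0.25) = 0.7125
  C_23 = −[(0.75)(-0.15) − (-0.25)(-0.25)] = 0.1750
  C_31 = (-0.25)(-0.35) − (0.00)(0.75) = 0.0875
  C_32 = −[(0.75)(-0.35) − (0.00)(0.00)] = 0.2625
  C_33 = (0.75)(0.75) − (-0.25)(0.00) = 0.5625
det(I−A) = Σ_j (I−A)_1j·C_1j = (0.75)(0.6600) + (-0.25)(0.0875) + (0.00)(0.1875) = 0.473125
adj(I−A) = Cᵀ =
  [ 0.6600   0.2375   0.0875]
  [ 0.0875   0.7125   0.2625]
  [ 0.1875   0.1750   0.5625]
(I − A)⁻¹ = adj(I−A) / det(I−A) ≈
  [   1.3950     0.5020     0.1849]
  [   0.1849     1.5059     0.5548]
  [   0.3963     0.3699     1.1889]
x = (I − A)⁻¹ d = adj(I−A)·d / det(I−A), with det(I−A) = 0.473125:
  x_F = (0.6600·140 + 0.2375·560 + 0.0875·430) / 0.473125 = 263.025 / 0.473125 ≈ 555.93
  x_I = (0.0875·140 + 0.7125·560 + 0.2625·430) / 0.473125 = 524.125 / 0.473125 ≈ 1107.79
  x_B = (0.1875·140 + 0.1750·560 + 0.5625·430) / 0.473125 = 366.125 / 0.473125 ≈ 773.84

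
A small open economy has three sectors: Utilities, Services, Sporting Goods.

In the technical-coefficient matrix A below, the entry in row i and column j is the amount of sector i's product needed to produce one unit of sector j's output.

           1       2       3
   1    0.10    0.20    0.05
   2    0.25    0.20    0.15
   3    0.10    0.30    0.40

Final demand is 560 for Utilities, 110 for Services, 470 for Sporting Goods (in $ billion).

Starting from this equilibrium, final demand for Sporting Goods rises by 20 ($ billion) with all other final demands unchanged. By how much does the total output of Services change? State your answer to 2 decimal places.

I − A =
  [   0.90    -0.20    -0.05]
  [  -0.25     0.80    -0.15]
  [  -0.10    -0.30     0.60]
Cofactors of I−A, C_ij = (−1)^(i+j)·(minor ij) (rows/columns in the sector order above):
  C_11 = (0.80)(0.60) − (-0.15)(-0.30) = 0.4350
  C_12 = −[(-0.25)(0.60) − (-0.15)(-0.10)] = 0.1650
  C_13 = (-0.25)(-0.30) − (0.80)(-0.10) = 0.1550
  C_21 = −[(-0.20)(0.60) − (-0.05)(-0.30)] = 0.1350
  C_22 = (0.90)(0.60) − (-0.05)(-0.10) = 0.5350
  C_23 = −[(0.90)(-0.30) − (-0.20)(-0.10)] = 0.2900
  C_31 = (-0.20)(-0.15) − (-0.05)(0.80) = 0.0700
  C_32 = −[(0.90)(-0.15) − (-0.05)(-0.25)] = 0.1475
  C_33 = (0.90)(0.80) − (-0.20)(-0.25) = 0.6700
det(I−A) = Σ_j (I−A)_1j·C_1j = (0.90)(0.4350) + (-0.20)(0.1650) + (-0.05)(0.1550) = 0.35075
adj(I−A) = Cᵀ =
  [ 0.4350   0.1350   0.0700]
  [ 0.1650   0.5350   0.1475]
  [ 0.1550   0.2900   0.6700]
(I − A)⁻¹ = adj(I−A) / det(I−A) ≈
  [   1.2402     0.3849     0.1996]
  [   0.4704     1.5253     0.4205]
  [   0.4419     0.8268     1.9102]
Δx = (I − A)⁻¹ Δd with Δd having +20 in the Sporting Goods component and 0 elsewhere.
So Δx_2 = L_23 · (+20), where L_23 = adj(I−A)_23 / det(I−A) = 0.1475 / 0.35075.
Δx_2 = 0.1475 × (+20) / 0.35075 = 2.95 / 0.35075 ≈ 8.41.

Δx_2 = 8.41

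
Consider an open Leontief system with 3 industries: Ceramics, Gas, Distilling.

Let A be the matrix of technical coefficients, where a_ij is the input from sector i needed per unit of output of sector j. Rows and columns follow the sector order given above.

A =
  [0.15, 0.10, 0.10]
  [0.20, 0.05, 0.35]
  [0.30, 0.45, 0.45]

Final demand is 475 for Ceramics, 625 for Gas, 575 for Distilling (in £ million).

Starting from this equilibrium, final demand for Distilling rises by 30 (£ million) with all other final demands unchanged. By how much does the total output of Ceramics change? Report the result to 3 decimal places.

I − A =
  [   0.85    -0.10    -0.10]
  [  -0.20     0.95    -0.35]
  [  -0.30    -0.45     0.55]
Cofactors of I−A, C_ij = (−1)^(i+j)·(minor ij) (rows/columns in the sector order above):
  C_11 = (0.95)(0.55) − (-0.35)(-0.45) = 0.3650
  C_12 = −[(-0.20)(0.55) − (-0.35)(-0.30)] = 0.2150
  C_13 = (-0.20)(-0.45) − (0.95)(-0.30) = 0.3750
  C_21 = −[(-0.10)(0.55) − (-0.10)(-0.45)] = 0.1000
  C_22 = (0.85)(0.55) − (-0.10)(-0.30) = 0.4375
  C_23 = −[(0.85)(-0.45) − (-0.10)(-0.30)] = 0.4125
  C_31 = (-0.10)(-0.35) − (-0.10)(0.95) = 0.1300
  C_32 = −[(0.85)(-0.35) − (-0.10)(-0.20)] = 0.3175
  C_33 = (0.85)(0.95) − (-0.10)(-0.20) = 0.7875
det(I−A) = Σ_j (I−A)_1j·C_1j = (0.85)(0.3650) + (-0.10)(0.2150) + (-0.10)(0.3750) = 0.25125
adj(I−A) = Cᵀ =
  [ 0.3650   0.1000   0.1300]
  [ 0.2150   0.4375   0.3175]
  [ 0.3750   0.4125   0.7875]
(I − A)⁻¹ = adj(I−A) / det(I−A) ≈
  [   1.4527     0.3980     0.5174]
  [   0.8557     1.7413     1.2637]
  [   1.4925     1.6418     3.1343]
Δx = (I − A)⁻¹ Δd with Δd having +30 in the Distilling component and 0 elsewhere.
So Δx_C = L_CD · (+30), where L_CD = adj(I−A)_CD / det(I−A) = 0.1300 / 0.25125.
Δx_C = 0.1300 × (+30) / 0.25125 = 3.90 / 0.25125 ≈ 15.522.

Δx_C = 15.522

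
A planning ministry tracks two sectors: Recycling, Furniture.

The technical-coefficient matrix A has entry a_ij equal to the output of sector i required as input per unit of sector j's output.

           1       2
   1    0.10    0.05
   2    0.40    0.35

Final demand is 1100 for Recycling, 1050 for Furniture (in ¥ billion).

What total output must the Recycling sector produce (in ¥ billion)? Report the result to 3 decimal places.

I − A =
  [   0.90    -0.05]
  [  -0.40     0.65]
det(I−A) = (0.90)(0.65) − (-0.05)(-0.40) = 0.5650
adj(I−A) = [[0.65, 0.05], [0.40, 0.90]]
(I − A)⁻¹ = adj(I−A) / det(I−A) ≈
  [   1.1504     0.0885]
  [   0.7080     1.5929]
x = (I − A)⁻¹ d = adj(I−A)·d / det(I−A), with det(I−A) = 0.5650:
  x_1 = (0.65·1100 + 0.05·1050) / 0.5650 = 767.50 / 0.5650 ≈ 1358.407
  x_2 = (0.40·1100 + 0.90·1050) / 0.5650 = 1385.00 / 0.5650 ≈ 2451.327

x_1 = 1358.407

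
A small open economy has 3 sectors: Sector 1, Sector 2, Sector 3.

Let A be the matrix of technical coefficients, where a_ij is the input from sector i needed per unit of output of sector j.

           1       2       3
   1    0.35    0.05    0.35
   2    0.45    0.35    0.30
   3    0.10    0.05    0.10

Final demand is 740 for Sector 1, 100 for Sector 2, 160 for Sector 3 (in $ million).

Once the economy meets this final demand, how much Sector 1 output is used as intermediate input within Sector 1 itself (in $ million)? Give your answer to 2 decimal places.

z_11 = 513.63

I − A =
  [   0.65    -0.05    -0.35]
  [  -0.45     0.65    -0.30]
  [  -0.10    -0.05     0.90]
Cofactors of I−A, C_ij = (−1)^(i+j)·(minor ij) (rows/columns in the sector order above):
  C_11 = (0.65)(0.90) − (-0.30)(-0.05) = 0.5700
  C_12 = −[(-0.45)(0.90) − (-0.30)(-0.10)] = 0.4350
  C_13 = (-0.45)(-0.05) − (0.65)(-0.10) = 0.0875
  C_21 = −[(-0.05)(0.90) − (-0.35)(-0.05)] = 0.0625
  C_22 = (0.65)(0.90) − (-0.35)(-0.10) = 0.5500
  C_23 = −[(0.65)(-0.05) − (-0.05)(-0.10)] = 0.0375
  C_31 = (-0.05)(-0.30) − (-0.35)(0.65) = 0.2425
  C_32 = −[(0.65)(-0.30) − (-0.35)(-0.45)] = 0.3525
  C_33 = (0.65)(0.65) − (-0.05)(-0.45) = 0.4000
det(I−A) = Σ_j (I−A)_1j·C_1j = (0.65)(0.5700) + (-0.05)(0.4350) + (-0.35)(0.0875) = 0.318125
adj(I−A) = Cᵀ =
  [ 0.5700   0.0625   0.2425]
  [ 0.4350   0.5500   0.3525]
  [ 0.0875   0.0375   0.4000]
(I − A)⁻¹ = adj(I−A) / det(I−A) ≈
  [   1.7917     0.1965     0.7623]
  [   1.3674     1.7289     1.1081]
  [   0.2750     0.1179     1.2574]
First solve x = (I − A)⁻¹ d = adj(I−A)·d / det(I−A); in particular x_1 = (0.5700·740 + 0.0625·100 + 0.2425·160) / 0.318125 = 466.85 / 0.318125 ≈ 1467.5049.
Intermediate flow from 1 to 1: z_11 = a_11 · x_1 = 0.35 × 466.85 / 0.318125 = 163.3975 / 0.318125 ≈ 513.63.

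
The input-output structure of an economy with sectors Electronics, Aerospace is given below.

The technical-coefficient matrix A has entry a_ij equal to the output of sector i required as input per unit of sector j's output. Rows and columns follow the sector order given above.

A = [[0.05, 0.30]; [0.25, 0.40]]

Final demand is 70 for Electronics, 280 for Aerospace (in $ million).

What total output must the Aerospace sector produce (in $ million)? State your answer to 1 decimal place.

x_A = 572.7

I − A =
  [   0.95    -0.30]
  [  -0.25     0.60]
det(I−A) = (0.95)(0.60) − (-0.30)(-0.25) = 0.4950
adj(I−A) = [[0.60, 0.30], [0.25, 0.95]]
(I − A)⁻¹ = adj(I−A) / det(I−A) ≈
  [   1.2121     0.6061]
  [   0.5051     1.9192]
x = (I − A)⁻¹ d = adj(I−A)·d / det(I−A), with det(I−A) = 0.4950:
  x_E = (0.60·70 + 0.30·280) / 0.4950 = 126.00 / 0.4950 ≈ 254.5
  x_A = (0.25·70 + 0.95·280) / 0.4950 = 283.50 / 0.4950 ≈ 572.7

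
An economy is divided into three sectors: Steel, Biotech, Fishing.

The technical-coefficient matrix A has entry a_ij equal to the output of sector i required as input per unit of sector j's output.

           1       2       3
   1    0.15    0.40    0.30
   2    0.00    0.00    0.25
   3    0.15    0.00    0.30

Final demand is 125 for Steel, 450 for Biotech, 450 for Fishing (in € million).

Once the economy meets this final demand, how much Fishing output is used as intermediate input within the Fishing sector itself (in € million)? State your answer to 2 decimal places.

z_33 = 240.14

I − A =
  [   0.85    -0.40    -0.30]
  [   0.00     1.00    -0.25]
  [  -0.15     0.00     0.70]
Cofactors of I−A, C_ij = (−1)^(i+j)·(minor ij) (rows/columns in the sector order above):
  C_11 = (1.00)(0.70) − (-0.25)(0.00) = 0.7000
  C_12 = −[(0.00)(0.70) − (-0.25)(-0.15)] = 0.0375
  C_13 = (0.00)(0.00) − (1.00)(-0.15) = 0.1500
  C_21 = −[(-0.40)(0.70) − (-0.30)(0.00)] = 0.2800
  C_22 = (0.85)(0.70) − (-0.30)(-0.15) = 0.5500
  C_23 = −[(0.85)(0.00) − (-0.40)(-0.15)] = 0.0600
  C_31 = (-0.40)(-0.25) − (-0.30)(1.00) = 0.4000
  C_32 = −[(0.85)(-0.25) − (-0.30)(0.00)] = 0.2125
  C_33 = (0.85)(1.00) − (-0.40)(0.00) = 0.8500
det(I−A) = Σ_j (I−A)_1j·C_1j = (0.85)(0.7000) + (-0.40)(0.0375) + (-0.30)(0.1500) = 0.5350
adj(I−A) = Cᵀ =
  [ 0.7000   0.2800   0.4000]
  [ 0.0375   0.5500   0.2125]
  [ 0.1500   0.0600   0.8500]
(I − A)⁻¹ = adj(I−A) / det(I−A) ≈
  [   1.3084     0.5234     0.7477]
  [   0.0701     1.0280     0.3972]
  [   0.2804     0.1121     1.5888]
First solve x = (I − A)⁻¹ d = adj(I−A)·d / det(I−A); in particular x_3 = (0.1500·125 + 0.0600·450 + 0.8500·450) / 0.5350 = 428.25 / 0.5350 ≈ 800.4673.
Intermediate flow from 3 to 3: z_33 = a_33 · x_3 = 0.30 × 428.25 / 0.5350 = 128.475 / 0.5350 ≈ 240.14.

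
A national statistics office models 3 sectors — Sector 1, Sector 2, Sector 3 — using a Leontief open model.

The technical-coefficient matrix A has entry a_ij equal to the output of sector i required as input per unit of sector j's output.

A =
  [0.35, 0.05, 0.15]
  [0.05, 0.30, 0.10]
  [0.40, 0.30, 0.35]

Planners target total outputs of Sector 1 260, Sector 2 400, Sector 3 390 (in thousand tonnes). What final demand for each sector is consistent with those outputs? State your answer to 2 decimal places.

d_1 = 90.50, d_2 = 228.00, d_3 = 29.50

I − A =
  [   0.65    -0.05    -0.15]
  [  -0.05     0.70    -0.10]
  [  -0.40    -0.30     0.65]
d = (I − A) x:
  d_1 = (+0.65)·260 + (-0.05)·400 + (-0.15)·390 = 90.50
  d_2 = (-0.05)·260 + (+0.70)·400 + (-0.10)·390 = 228.00
  d_3 = (-0.40)·260 + (-0.30)·400 + (+0.65)·390 = 29.50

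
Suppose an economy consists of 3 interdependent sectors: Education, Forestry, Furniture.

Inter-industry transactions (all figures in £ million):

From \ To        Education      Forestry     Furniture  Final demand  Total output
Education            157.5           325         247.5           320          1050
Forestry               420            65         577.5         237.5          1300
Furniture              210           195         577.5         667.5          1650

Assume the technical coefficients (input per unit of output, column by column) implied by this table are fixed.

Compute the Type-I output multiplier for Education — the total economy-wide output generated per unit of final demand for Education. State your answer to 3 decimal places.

m_1 = 3.178

Technical coefficients a_ij = z_ij / X_j:
  a_11 = 157.5/1050 = 0.15, a_21 = 420/1050 = 0.40, a_31 = 210/1050 = 0.20
  a_12 = 325/1300 = 0.25, a_22 = 65/1300 = 0.05, a_32 = 195/1300 = 0.15
  a_13 = 247.5/1650 = 0.15, a_23 = 577.5/1650 = 0.35, a_33 = 577.5/1650 = 0.35
I − A =
  [   0.85    -0.25    -0.15]
  [  -0.40     0.95    -0.35]
  [  -0.20    -0.15     0.65]
Cofactors of I−A, C_ij = (−1)^(i+j)·(minor ij) (rows/columns in the sector order above):
  C_11 = (0.95)(0.65) − (-0.35)(-0.15) = 0.5650
  C_12 = −[(-0.40)(0.65) − (-0.35)(-0.20)] = 0.3300
  C_13 = (-0.40)(-0.15) − (0.95)(-0.20) = 0.2500
  C_21 = −[(-0.25)(0.65) − (-0.15)(-0.15)] = 0.1850
  C_22 = (0.85)(0.65) − (-0.15)(-0.20) = 0.5225
  C_23 = −[(0.85)(-0.15) − (-0.25)(-0.20)] = 0.1775
  C_31 = (-0.25)(-0.35) − (-0.15)(0.95) = 0.2300
  C_32 = −[(0.85)(-0.35) − (-0.15)(-0.40)] = 0.3575
  C_33 = (0.85)(0.95) − (-0.25)(-0.40) = 0.7075
det(I−A) = Σ_j (I−A)_1j·C_1j = (0.85)(0.5650) + (-0.25)(0.3300) + (-0.15)(0.2500) = 0.36025
adj(I−A) = Cᵀ =
  [ 0.5650   0.1850   0.2300]
  [ 0.3300   0.5225   0.3575]
  [ 0.2500   0.1775   0.7075]
(I − A)⁻¹ = adj(I−A) / det(I−A) ≈
  [   1.5684     0.5135     0.6384]
  [   0.9160     1.4504     0.9924]
  [   0.6940     0.4927     1.9639]
The output multiplier for sector j is the column-j sum of the Leontief inverse (I − A)⁻¹ = adj(I−A) / det(I−A).
Column 1 of adj(I−A): (0.5650, 0.3300, 0.2500); det(I−A) = 0.36025.
m_1 = (0.5650 + 0.3300 + 0.2500) / 0.36025 = 1.145 / 0.36025 ≈ 3.178.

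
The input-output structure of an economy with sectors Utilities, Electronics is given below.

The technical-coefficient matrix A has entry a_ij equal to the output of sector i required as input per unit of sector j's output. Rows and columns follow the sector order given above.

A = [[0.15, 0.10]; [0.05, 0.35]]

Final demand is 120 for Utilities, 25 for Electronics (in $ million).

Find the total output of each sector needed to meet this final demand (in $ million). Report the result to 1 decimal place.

I − A =
  [   0.85    -0.10]
  [  -0.05     0.65]
det(I−A) = (0.85)(0.65) − (-0.10)(-0.05) = 0.5475
adj(I−A) = [[0.65, 0.10], [0.05, 0.85]]
(I − A)⁻¹ = adj(I−A) / det(I−A) ≈
  [   1.1872     0.1826]
  [   0.0913     1.5525]
x = (I − A)⁻¹ d = adj(I−A)·d / det(I−A), with det(I−A) = 0.5475:
  x_1 = (0.65·120 + 0.10·25) / 0.5475 = 80.50 / 0.5475 ≈ 147.0
  x_2 = (0.05·120 + 0.85·25) / 0.5475 = 27.25 / 0.5475 ≈ 49.8

x_1 = 147.0, x_2 = 49.8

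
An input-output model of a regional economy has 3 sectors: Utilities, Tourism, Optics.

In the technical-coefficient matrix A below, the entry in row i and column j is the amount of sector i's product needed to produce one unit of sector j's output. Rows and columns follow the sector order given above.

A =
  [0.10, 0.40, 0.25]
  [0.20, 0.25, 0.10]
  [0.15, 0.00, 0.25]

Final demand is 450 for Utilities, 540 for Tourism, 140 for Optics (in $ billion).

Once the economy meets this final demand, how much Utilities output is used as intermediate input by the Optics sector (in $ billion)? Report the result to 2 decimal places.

I − A =
  [   0.90    -0.40    -0.25]
  [  -0.20     0.75    -0.10]
  [  -0.15     0.00     0.75]
Cofactors of I−A, C_ij = (−1)^(i+j)·(minor ij) (rows/columns in the sector order above):
  C_11 = (0.75)(0.75) − (-0.10)(0.00) = 0.5625
  C_12 = −[(-0.20)(0.75) − (-0.10)(-0.15)] = 0.1650
  C_13 = (-0.20)(0.00) − (0.75)(-0.15) = 0.1125
  C_21 = −[(-0.40)(0.75) − (-0.25)(0.00)] = 0.3000
  C_22 = (0.90)(0.75) − (-0.25)(-0.15) = 0.6375
  C_23 = −[(0.90)(0.00) − (-0.40)(-0.15)] = 0.0600
  C_31 = (-0.40)(-0.10) − (-0.25)(0.75) = 0.2275
  C_32 = −[(0.90)(-0.10) − (-0.25)(-0.20)] = 0.1400
  C_33 = (0.90)(0.75) − (-0.40)(-0.20) = 0.5950
det(I−A) = Σ_j (I−A)_1j·C_1j = (0.90)(0.5625) + (-0.40)(0.1650) + (-0.25)(0.1125) = 0.412125
adj(I−A) = Cᵀ =
  [ 0.5625   0.3000   0.2275]
  [ 0.1650   0.6375   0.1400]
  [ 0.1125   0.0600   0.5950]
(I − A)⁻¹ = adj(I−A) / det(I−A) ≈
  [   1.3649     0.7279     0.5520]
  [   0.4004     1.5469     0.3397]
  [   0.2730     0.1456     1.4437]
First solve x = (I − A)⁻¹ d = adj(I−A)·d / det(I−A); in particular x_O = (0.1125·450 + 0.0600·540 + 0.5950·140) / 0.412125 = 166.325 / 0.412125 ≈ 403.5790.
Intermediate flow from U to O: z_UO = a_UO · x_O = 0.25 × 166.325 / 0.412125 = 41.58125 / 0.412125 ≈ 100.89.

z_UO = 100.89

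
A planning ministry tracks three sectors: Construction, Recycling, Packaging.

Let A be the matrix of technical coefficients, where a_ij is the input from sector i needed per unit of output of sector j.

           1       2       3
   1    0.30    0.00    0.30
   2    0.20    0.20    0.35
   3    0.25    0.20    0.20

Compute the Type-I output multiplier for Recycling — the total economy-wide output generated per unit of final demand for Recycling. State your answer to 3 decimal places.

m_2 = 2.095

I − A =
  [   0.70     0.00    -0.30]
  [  -0.20     0.80    -0.35]
  [  -0.25    -0.20     0.80]
Cofactors of I−A, C_ij = (−1)^(i+j)·(minor ij) (rows/columns in the sector order above):
  C_11 = (0.80)(0.80) − (-0.35)(-0.20) = 0.5700
  C_12 = −[(-0.20)(0.80) − (-0.35)(-0.25)] = 0.2475
  C_13 = (-0.20)(-0.20) − (0.80)(-0.25) = 0.2400
  C_21 = −[(0.00)(0.80) − (-0.30)(-0.20)] = 0.0600
  C_22 = (0.70)(0.80) − (-0.30)(-0.25) = 0.4850
  C_23 = −[(0.70)(-0.20) − (0.00)(-0.25)] = 0.1400
  C_31 = (0.00)(-0.35) − (-0.30)(0.80) = 0.2400
  C_32 = −[(0.70)(-0.35) − (-0.30)(-0.20)] = 0.3050
  C_33 = (0.70)(0.80) − (0.00)(-0.20) = 0.5600
det(I−A) = Σ_j (I−A)_1j·C_1j = (0.70)(0.5700) + (0.00)(0.2475) + (-0.30)(0.2400) = 0.3270
adj(I−A) = Cᵀ =
  [ 0.5700   0.0600   0.2400]
  [ 0.2475   0.4850   0.3050]
  [ 0.2400   0.1400   0.5600]
(I − A)⁻¹ = adj(I−A) / det(I−A) ≈
  [   1.7431     0.1835     0.7339]
  [   0.7569     1.4832     0.9327]
  [   0.7339     0.4281     1.7125]
The output multiplier for sector j is the column-j sum of the Leontief inverse (I − A)⁻¹ = adj(I−A) / det(I−A).
Column 2 of adj(I−A): (0.0600, 0.4850, 0.1400); det(I−A) = 0.3270.
m_2 = (0.0600 + 0.4850 + 0.1400) / 0.3270 = 0.685 / 0.3270 ≈ 2.095.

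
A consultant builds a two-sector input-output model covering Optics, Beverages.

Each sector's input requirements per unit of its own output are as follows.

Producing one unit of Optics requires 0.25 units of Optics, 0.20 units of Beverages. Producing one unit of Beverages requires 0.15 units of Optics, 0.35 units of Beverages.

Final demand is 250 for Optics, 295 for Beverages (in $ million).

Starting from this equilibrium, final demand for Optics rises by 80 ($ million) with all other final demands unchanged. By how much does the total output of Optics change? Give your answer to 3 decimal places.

I − A =
  [   0.75    -0.15]
  [  -0.20     0.65]
det(I−A) = (0.75)(0.65) − (-0.15)(-0.20) = 0.4575
adj(I−A) = [[0.65, 0.15], [0.20, 0.75]]
(I − A)⁻¹ = adj(I−A) / det(I−A) ≈
  [   1.4208     0.3279]
  [   0.4372     1.6393]
Δx = (I − A)⁻¹ Δd with Δd having +80 in the Optics component and 0 elsewhere.
So Δx_O = L_OO · (+80), where L_OO = adj(I−A)_OO / det(I−A) = 0.65 / 0.4575.
Δx_O = 0.65 × (+80) / 0.4575 = 52.00 / 0.4575 ≈ 113.661.

Δx_O = 113.661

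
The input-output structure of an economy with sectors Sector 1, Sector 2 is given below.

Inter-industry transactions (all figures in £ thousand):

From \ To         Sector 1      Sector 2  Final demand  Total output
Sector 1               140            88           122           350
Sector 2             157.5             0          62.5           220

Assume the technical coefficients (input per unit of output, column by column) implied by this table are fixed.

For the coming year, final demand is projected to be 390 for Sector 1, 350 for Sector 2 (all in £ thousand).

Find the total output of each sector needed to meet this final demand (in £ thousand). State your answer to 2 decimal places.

Technical coefficients a_ij = z_ij / X_j:
  a_11 = 140/350 = 0.40, a_21 = 157.5/350 = 0.45
  a_12 = 88/220 = 0.40, a_22 = 0/220 = 0.00
I − A =
  [   0.60    -0.40]
  [  -0.45     1.00]
det(I−A) = (0.60)(1.00) − (-0.40)(-0.45) = 0.4200
adj(I−A) = [[1.00, 0.40], [0.45, 0.60]]
(I − A)⁻¹ = adj(I−A) / det(I−A) ≈
  [   2.3810     0.9524]
  [   1.0714     1.4286]
x = (I − A)⁻¹ d = adj(I−A)·d / det(I−A), with det(I−A) = 0.4200:
  x_1 = (1.00·390 + 0.40·350) / 0.4200 = 530.00 / 0.4200 ≈ 1261.90
  x_2 = (0.45·390 + 0.60·350) / 0.4200 = 385.50 / 0.4200 ≈ 917.86

x_1 = 1261.90, x_2 = 917.86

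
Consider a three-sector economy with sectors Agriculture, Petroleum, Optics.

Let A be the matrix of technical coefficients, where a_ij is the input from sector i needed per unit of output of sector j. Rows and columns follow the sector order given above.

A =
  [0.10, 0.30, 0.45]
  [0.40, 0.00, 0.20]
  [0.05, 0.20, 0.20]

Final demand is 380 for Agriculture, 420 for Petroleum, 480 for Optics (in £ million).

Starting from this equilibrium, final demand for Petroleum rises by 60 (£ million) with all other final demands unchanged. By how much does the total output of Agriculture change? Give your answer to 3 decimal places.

I − A =
  [   0.90    -0.30    -0.45]
  [  -0.40     1.00    -0.20]
  [  -0.05    -0.20     0.80]
Cofactors of I−A, C_ij = (−1)^(i+j)·(minor ij) (rows/columns in the sector order above):
  C_11 = (1.00)(0.80) − (-0.20)(-0.20) = 0.7600
  C_12 = −[(-0.40)(0.80) − (-0.20)(-0.05)] = 0.3300
  C_13 = (-0.40)(-0.20) − (1.00)(-0.05) = 0.1300
  C_21 = −[(-0.30)(0.80) − (-0.45)(-0.20)] = 0.3300
  C_22 = (0.90)(0.80) − (-0.45)(-0.05) = 0.6975
  C_23 = −[(0.90)(-0.20) − (-0.30)(-0.05)] = 0.1950
  C_31 = (-0.30)(-0.20) − (-0.45)(1.00) = 0.5100
  C_32 = −[(0.90)(-0.20) − (-0.45)(-0.40)] = 0.3600
  C_33 = (0.90)(1.00) − (-0.30)(-0.40) = 0.7800
det(I−A) = Σ_j (I−A)_1j·C_1j = (0.90)(0.7600) + (-0.30)(0.3300) + (-0.45)(0.1300) = 0.5265
adj(I−A) = Cᵀ =
  [ 0.7600   0.3300   0.5100]
  [ 0.3300   0.6975   0.3600]
  [ 0.1300   0.1950   0.7800]
(I − A)⁻¹ = adj(I−A) / det(I−A) ≈
  [   1.4435     0.6268     0.9687]
  [   0.6268     1.3248     0.6838]
  [   0.2469     0.3704     1.4815]
Δx = (I − A)⁻¹ Δd with Δd having +60 in the Petroleum component and 0 elsewhere.
So Δx_1 = L_12 · (+60), where L_12 = adj(I−A)_12 / det(I−A) = 0.3300 / 0.5265.
Δx_1 = 0.3300 × (+60) / 0.5265 = 19.80 / 0.5265 ≈ 37.607.

Δx_1 = 37.607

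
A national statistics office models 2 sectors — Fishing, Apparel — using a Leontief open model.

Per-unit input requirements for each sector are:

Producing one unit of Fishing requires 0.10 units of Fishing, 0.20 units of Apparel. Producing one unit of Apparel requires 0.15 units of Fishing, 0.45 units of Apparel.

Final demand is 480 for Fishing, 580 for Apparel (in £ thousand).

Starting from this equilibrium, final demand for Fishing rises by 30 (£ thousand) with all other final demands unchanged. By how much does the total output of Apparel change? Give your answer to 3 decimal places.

I − A =
  [   0.90    -0.15]
  [  -0.20     0.55]
det(I−A) = (0.90)(0.55) − (-0.15)(-0.20) = 0.4650
adj(I−A) = [[0.55, 0.15], [0.20, 0.90]]
(I − A)⁻¹ = adj(I−A) / det(I−A) ≈
  [   1.1828     0.3226]
  [   0.4301     1.9355]
Δx = (I − A)⁻¹ Δd with Δd having +30 in the Fishing component and 0 elsewhere.
So Δx_A = L_AF · (+30), where L_AF = adj(I−A)_AF / det(I−A) = 0.20 / 0.4650.
Δx_A = 0.20 × (+30) / 0.4650 = 6.00 / 0.4650 ≈ 12.903.

Δx_A = 12.903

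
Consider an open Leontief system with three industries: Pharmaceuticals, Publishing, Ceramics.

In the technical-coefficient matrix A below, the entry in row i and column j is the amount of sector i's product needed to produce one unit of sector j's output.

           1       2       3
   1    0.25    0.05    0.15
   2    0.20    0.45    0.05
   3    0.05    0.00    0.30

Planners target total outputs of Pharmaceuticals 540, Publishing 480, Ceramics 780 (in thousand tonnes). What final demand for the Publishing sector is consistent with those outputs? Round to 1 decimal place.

d_2 = 117.0

I − A =
  [   0.75    -0.05    -0.15]
  [  -0.20     0.55    -0.05]
  [  -0.05     0.00     0.70]
d = (I − A) x:
  d_1 = (+0.75)·540 + (-0.05)·480 + (-0.15)·780 = 264.0
  d_2 = (-0.20)·540 + (+0.55)·480 + (-0.05)·780 = 117.0
  d_3 = (-0.05)·540 + (+0.00)·480 + (+0.70)·780 = 519.0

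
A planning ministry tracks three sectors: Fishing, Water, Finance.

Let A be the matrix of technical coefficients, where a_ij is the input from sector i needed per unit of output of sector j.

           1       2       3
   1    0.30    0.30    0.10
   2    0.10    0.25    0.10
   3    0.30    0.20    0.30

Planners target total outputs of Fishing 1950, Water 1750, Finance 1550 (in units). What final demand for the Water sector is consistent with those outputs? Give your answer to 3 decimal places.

d_2 = 962.500

I − A =
  [   0.70    -0.30    -0.10]
  [  -0.10     0.75    -0.10]
  [  -0.30    -0.20     0.70]
d = (I − A) x:
  d_1 = (+0.70)·1950 + (-0.30)·1750 + (-0.10)·1550 = 685.000
  d_2 = (-0.10)·1950 + (+0.75)·1750 + (-0.10)·1550 = 962.500
  d_3 = (-0.30)·1950 + (-0.20)·1750 + (+0.70)·1550 = 150.000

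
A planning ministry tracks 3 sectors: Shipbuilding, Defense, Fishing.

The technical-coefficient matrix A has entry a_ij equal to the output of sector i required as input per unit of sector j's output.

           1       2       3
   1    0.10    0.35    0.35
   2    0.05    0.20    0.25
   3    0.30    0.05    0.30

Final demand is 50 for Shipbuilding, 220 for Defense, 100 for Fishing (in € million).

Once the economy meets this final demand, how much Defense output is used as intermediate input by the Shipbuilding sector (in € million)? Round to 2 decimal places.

I − A =
  [   0.90    -0.35    -0.35]
  [  -0.05     0.80    -0.25]
  [  -0.30    -0.05     0.70]
Cofactors of I−A, C_ij = (−1)^(i+j)·(minor ij) (rows/columns in the sector order above):
  C_11 = (0.80)(0.70) − (-0.25)(-0.05) = 0.5475
  C_12 = −[(-0.05)(0.70) − (-0.25)(-0.30)] = 0.1100
  C_13 = (-0.05)(-0.05) − (0.80)(-0.30) = 0.2425
  C_21 = −[(-0.35)(0.70) − (-0.35)(-0.05)] = 0.2625
  C_22 = (0.90)(0.70) − (-0.35)(-0.30) = 0.5250
  C_23 = −[(0.90)(-0.05) − (-0.35)(-0.30)] = 0.1500
  C_31 = (-0.35)(-0.25) − (-0.35)(0.80) = 0.3675
  C_32 = −[(0.90)(-0.25) − (-0.35)(-0.05)] = 0.2425
  C_33 = (0.90)(0.80) − (-0.35)(-0.05) = 0.7025
det(I−A) = Σ_j (I−A)_1j·C_1j = (0.90)(0.5475) + (-0.35)(0.1100) + (-0.35)(0.2425) = 0.369375
adj(I−A) = Cᵀ =
  [ 0.5475   0.2625   0.3675]
  [ 0.1100   0.5250   0.2425]
  [ 0.2425   0.1500   0.7025]
(I − A)⁻¹ = adj(I−A) / det(I−A) ≈
  [   1.4822     0.7107     0.9949]
  [   0.2978     1.4213     0.6565]
  [   0.6565     0.4061     1.9019]
First solve x = (I − A)⁻¹ d = adj(I−A)·d / det(I−A); in particular x_1 = (0.5475·50 + 0.2625·220 + 0.3675·100) / 0.369375 = 121.875 / 0.369375 ≈ 329.9492.
Intermediate flow from 2 to 1: z_21 = a_21 · x_1 = 0.05 × 121.875 / 0.369375 = 6.09375 / 0.369375 ≈ 16.50.

z_21 = 16.50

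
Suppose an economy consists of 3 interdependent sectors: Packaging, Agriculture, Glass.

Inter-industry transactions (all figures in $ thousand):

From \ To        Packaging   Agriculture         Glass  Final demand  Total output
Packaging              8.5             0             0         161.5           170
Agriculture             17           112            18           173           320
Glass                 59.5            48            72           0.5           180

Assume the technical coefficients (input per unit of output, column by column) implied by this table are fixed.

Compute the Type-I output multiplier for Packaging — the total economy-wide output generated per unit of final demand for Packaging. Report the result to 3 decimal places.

m_P = 2.000

Technical coefficients a_ij = z_ij / X_j:
  a_PP = 8.5/170 = 0.05, a_AP = 17/170 = 0.10, a_GP = 59.5/170 = 0.35
  a_PA = 0/320 = 0.00, a_AA = 112/320 = 0.35, a_GA = 48/320 = 0.15
  a_PG = 0/180 = 0.00, a_AG = 18/180 = 0.10, a_GG = 72/180 = 0.40
I − A =
  [   0.95     0.00     0.00]
  [  -0.10     0.65    -0.10]
  [  -0.35    -0.15     0.60]
Cofactors of I−A, C_ij = (−1)^(i+j)·(minor ij) (rows/columns in the sector order above):
  C_11 = (0.65)(0.60) − (-0.10)(-0.15) = 0.3750
  C_12 = −[(-0.10)(0.60) − (-0.10)(-0.35)] = 0.0950
  C_13 = (-0.10)(-0.15) − (0.65)(-0.35) = 0.2425
  C_21 = −[(0.00)(0.60) − (0.00)(-0.15)] = 0.0000
  C_22 = (0.95)(0.60) − (0.00)(-0.35) = 0.5700
  C_23 = −[(0.95)(-0.15) − (0.00)(-0.35)] = 0.1425
  C_31 = (0.00)(-0.10) − (0.00)(0.65) = 0.0000
  C_32 = −[(0.95)(-0.10) − (0.00)(-0.10)] = 0.0950
  C_33 = (0.95)(0.65) − (0.00)(-0.10) = 0.6175
det(I−A) = Σ_j (I−A)_1j·C_1j = (0.95)(0.3750) + (0.00)(0.0950) + (0.00)(0.2425) = 0.35625
adj(I−A) = Cᵀ =
  [ 0.3750   0.0000   0.0000]
  [ 0.0950   0.5700   0.0950]
  [ 0.2425   0.1425   0.6175]
(I − A)⁻¹ = adj(I−A) / det(I−A) ≈
  [   1.0526     0.0000     0.0000]
  [   0.2667     1.6000     0.2667]
  [   0.6807     0.4000     1.7333]
The output multiplier for sector j is the column-j sum of the Leontief inverse (I − A)⁻¹ = adj(I−A) / det(I−A).
Column P of adj(I−A): (0.3750, 0.0950, 0.2425); det(I−A) = 0.35625.
m_P = (0.3750 + 0.0950 + 0.2425) / 0.35625 = 0.7125 / 0.35625 = 2.000.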